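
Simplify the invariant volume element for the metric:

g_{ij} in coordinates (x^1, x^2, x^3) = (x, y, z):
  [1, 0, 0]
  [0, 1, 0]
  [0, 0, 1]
det(g) = 1
√|det(g)| = 1
Volume element: dV = 1 dx dy dz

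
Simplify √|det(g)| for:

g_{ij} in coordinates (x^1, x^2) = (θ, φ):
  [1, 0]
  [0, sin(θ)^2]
det(g) = sin(θ)^2
√|det(g)| = sin(θ) (taking 0 < θ < π so that |sin(θ)| = sin(θ))
Volume element: dV = sin(θ) dθ dφ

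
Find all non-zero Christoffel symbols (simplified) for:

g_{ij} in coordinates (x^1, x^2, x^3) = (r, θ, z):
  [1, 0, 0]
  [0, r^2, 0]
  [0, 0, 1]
Using Γ^k_{ij} = (1/2) g^{km} (∂_i g_{mj} + ∂_j g_{mi} - ∂_m g_{ij}); the metric is diagonal, so only the m = k term contributes.
Non-zero symbols (using the symmetry Γ^k_{ij} = Γ^k_{ji}):
Γ^r_{θ θ} = (1/2) g^{rr} (∂_θ g_{rθ} + ∂_θ g_{rθ} - ∂_r g_{θθ}) = (1/2)(1)((0) + (0) - (2*r)) = -r
Γ^θ_{r θ} = (1/2) g^{θθ} (∂_r g_{θθ} + ∂_θ g_{θr} - ∂_θ g_{rθ}) = (1/2)(1/r^2)((2*r) + (0) - (0)) = 1/r
All other Christoffel symbols are zero.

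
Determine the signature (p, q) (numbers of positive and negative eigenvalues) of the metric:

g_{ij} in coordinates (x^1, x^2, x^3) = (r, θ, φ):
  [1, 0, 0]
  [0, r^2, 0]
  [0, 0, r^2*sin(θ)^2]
The metric is diagonal, so its eigenvalues are the diagonal entries: 1, r^2, r^2*sin(θ)^2 (at a generic point, where coordinate-dependent entries are positive).
3 positive, 0 negative.
(3, 0) - Riemannian (positive definite)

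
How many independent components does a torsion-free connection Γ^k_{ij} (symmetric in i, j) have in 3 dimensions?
Γ^k_{ij} has n choices for the upper index and n(n+1)/2 independent symmetric lower index pairs.
Total = 3 × 3×4/2 = 3 × 6 = 18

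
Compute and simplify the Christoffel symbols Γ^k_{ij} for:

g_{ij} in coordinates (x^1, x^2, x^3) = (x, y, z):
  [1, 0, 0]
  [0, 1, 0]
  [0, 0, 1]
Using Γ^k_{ij} = (1/2) g^{km} (∂_i g_{mj} + ∂_j g_{mi} - ∂_m g_{ij}); the metric is diagonal, so only the m = k term contributes.
Every metric component is constant, so all ∂_m g_{ij} = 0 and every Christoffel symbol vanishes.
All Christoffel symbols are zero.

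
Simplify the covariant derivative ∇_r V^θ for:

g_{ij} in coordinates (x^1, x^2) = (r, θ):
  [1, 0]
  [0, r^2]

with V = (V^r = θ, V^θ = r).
Non-zero Christoffel symbols:
Γ^r_{θ θ} = -r
Γ^θ_{r θ} = 1/r
∇_r V^θ = ∂_r V^θ + Γ^θ_{r j} V^j
  = (1) + (0)(θ) + (1/r)(r)
  = 2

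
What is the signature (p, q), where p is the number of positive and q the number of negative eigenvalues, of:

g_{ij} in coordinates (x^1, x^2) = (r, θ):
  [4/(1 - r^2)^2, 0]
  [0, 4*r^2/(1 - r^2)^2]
The metric is diagonal, so its eigenvalues are the diagonal entries: 4/(1 - r^2)^2, 4*r^2/(1 - r^2)^2 (at a generic point, where coordinate-dependent entries are positive).
2 positive, 0 negative.
(2, 0) - Riemannian (positive definite)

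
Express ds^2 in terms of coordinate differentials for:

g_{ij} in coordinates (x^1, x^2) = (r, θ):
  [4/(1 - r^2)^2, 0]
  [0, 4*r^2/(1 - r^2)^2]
ds^2 = g_{ij} dx^i dx^j; only the non-zero components contribute.
ds^2 = (4/(1 - r^2)^2) dr^2 + (4*r^2/(1 - r^2)^2) dθ^2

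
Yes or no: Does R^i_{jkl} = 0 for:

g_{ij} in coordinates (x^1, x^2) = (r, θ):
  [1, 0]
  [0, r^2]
Non-zero Christoffel symbols:
Γ^r_{θ θ} = -r
Γ^θ_{r θ} = 1/r
Ricci tensor: R_{rr} = 0, R_{rθ} = 0, R_{θθ} = 0
All R_{ij} vanish; in 2 dimensions the Riemann tensor is fully determined by the Ricci tensor, so R^i_{jkl} = 0: the metric is flat (curvilinear coordinates on flat space).
Yes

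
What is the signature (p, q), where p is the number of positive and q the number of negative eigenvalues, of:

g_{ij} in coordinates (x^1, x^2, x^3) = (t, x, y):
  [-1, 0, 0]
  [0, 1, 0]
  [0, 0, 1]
The metric is diagonal, so its eigenvalues are the diagonal entries: -1, 1, 1 (at a generic point, where coordinate-dependent entries are positive).
2 positive, 1 negative.
(2, 1) - Lorentzian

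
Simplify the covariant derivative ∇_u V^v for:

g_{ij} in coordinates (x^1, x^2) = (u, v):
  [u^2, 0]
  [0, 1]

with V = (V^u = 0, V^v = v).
Non-zero Christoffel symbols:
Γ^u_{u u} = 1/u
∇_u V^v = ∂_u V^v + Γ^v_{u j} V^j
  = (0) + (0)(0) + (0)(v)
  = 0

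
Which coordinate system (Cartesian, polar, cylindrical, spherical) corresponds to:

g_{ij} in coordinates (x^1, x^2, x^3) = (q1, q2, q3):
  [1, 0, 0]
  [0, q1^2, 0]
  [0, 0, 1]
The line element ds^2 = dq1^2 + q1^2 dq2^2 + dq3^2 is dr^2 + r^2 dθ^2 + dz^2 with q1 = r, q2 = θ, q3 = z.
cylindrical coordinates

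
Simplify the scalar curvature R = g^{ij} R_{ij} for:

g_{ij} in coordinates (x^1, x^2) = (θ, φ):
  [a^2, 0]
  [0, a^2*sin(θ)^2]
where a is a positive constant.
Non-zero Christoffel symbols (Γ^k_{ij} = Γ^k_{ji}):
Γ^θ_{φ φ} = -sin(2*θ)/2
Γ^φ_{θ φ} = 1/tan(θ)
Ricci tensor (R_{ij} = R^k_{ikj}): R_{θθ} = 1, R_{θφ} = 0, R_{φφ} = sin(θ)^2
Inverse metric: g^{θθ} = 1/a^2, g^{φφ} = 1/(a^2*sin(θ)^2)
R = g^{ij} R_{ij} = (1/a^2)(1) + (1/(a^2*sin(θ)^2))(sin(θ)^2) = 2/a^2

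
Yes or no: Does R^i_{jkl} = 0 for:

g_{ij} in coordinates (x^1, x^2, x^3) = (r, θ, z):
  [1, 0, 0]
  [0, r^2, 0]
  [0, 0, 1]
Non-zero Christoffel symbols:
Γ^r_{θ θ} = -r
Γ^θ_{r θ} = 1/r
Ricci tensor: R_{rr} = 0, R_{rθ} = 0, R_{rz} = 0, R_{θθ} = 0, R_{θz} = 0, R_{zz} = 0
All R_{ij} vanish; in 3 dimensions the Riemann tensor is fully determined by the Ricci tensor, so R^i_{jkl} = 0: the metric is flat (curvilinear coordinates on flat space).
Yes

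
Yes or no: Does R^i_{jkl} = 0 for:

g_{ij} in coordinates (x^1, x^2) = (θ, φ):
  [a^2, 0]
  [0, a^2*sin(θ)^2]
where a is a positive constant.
Non-zero Christoffel symbols:
Γ^θ_{φ φ} = -sin(2*θ)/2
Γ^φ_{θ φ} = 1/tan(θ)
Ricci tensor: R_{θθ} = 1, R_{θφ} = 0, R_{φφ} = sin(θ)^2
The Ricci tensor is non-zero, so the Riemann tensor is non-zero: not flat.
No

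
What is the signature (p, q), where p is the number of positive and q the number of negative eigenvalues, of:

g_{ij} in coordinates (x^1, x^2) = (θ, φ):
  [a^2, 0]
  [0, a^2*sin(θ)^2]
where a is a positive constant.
The metric is diagonal, so its eigenvalues are the diagonal entries: a^2, a^2*sin(θ)^2 (at a generic point, where coordinate-dependent entries are positive).
2 positive, 0 negative.
(2, 0) - Riemannian (positive definite)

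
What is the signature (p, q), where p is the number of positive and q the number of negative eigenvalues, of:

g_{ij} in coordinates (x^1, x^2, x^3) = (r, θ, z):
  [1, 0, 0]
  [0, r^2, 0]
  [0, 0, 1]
The metric is diagonal, so its eigenvalues are the diagonal entries: 1, r^2, 1 (at a generic point, where coordinate-dependent entries are positive).
3 positive, 0 negative.
(3, 0) - Riemannian (positive definite)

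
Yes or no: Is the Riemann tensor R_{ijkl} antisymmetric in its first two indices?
R_{ijkl} = -R_{jikl} (follows from metric compatibility).
Yes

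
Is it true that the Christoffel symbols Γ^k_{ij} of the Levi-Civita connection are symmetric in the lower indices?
The Levi-Civita connection is torsion-free, which is exactly Γ^k_{ij} = Γ^k_{ji}.
Yes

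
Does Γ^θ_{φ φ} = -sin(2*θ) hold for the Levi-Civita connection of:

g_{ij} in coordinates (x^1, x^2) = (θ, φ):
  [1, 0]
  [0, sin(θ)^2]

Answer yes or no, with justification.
Γ^θ_{φ φ} = (1/2) g^{θθ} (∂_φ g_{θφ} + ∂_φ g_{θφ} - ∂_θ g_{φφ}) = (1/2)(1)((0) + (0) - (sin(2*θ))) = -sin(2*θ)/2
This differs from the proposed value -sin(2*θ).
No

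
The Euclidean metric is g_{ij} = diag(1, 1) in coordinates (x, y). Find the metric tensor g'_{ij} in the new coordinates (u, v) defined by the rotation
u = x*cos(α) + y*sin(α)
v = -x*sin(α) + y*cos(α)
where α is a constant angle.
Invert the transformation: x = u*cos(α) - v*sin(α), y = u*sin(α) + v*cos(α)
g'_{ij} = (∂x^k/∂x'^i)(∂x^l/∂x'^j) g_{kl}; with g_{kl} = δ_{kl} this is Σ_k (∂x^k/∂x'^i)(∂x^k/∂x'^j).
Jacobian: ∂x/∂u = cos(α), ∂x/∂v = -sin(α), ∂y/∂u = sin(α), ∂y/∂v = cos(α)
g'_{uu} = (cos(α))(cos(α)) + (sin(α))(sin(α)) = 1
g'_{uv} = (cos(α))(-sin(α)) + (sin(α))(cos(α)) = 0
g'_{vv} = (-sin(α))(-sin(α)) + (cos(α))(cos(α)) = 1
g'_{ij} = diag(1, 1)
The Euclidean metric is invariant under rotations.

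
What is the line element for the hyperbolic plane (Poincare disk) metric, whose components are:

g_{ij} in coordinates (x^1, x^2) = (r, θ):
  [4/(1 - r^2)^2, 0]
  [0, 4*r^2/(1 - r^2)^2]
ds^2 = g_{ij} dx^i dx^j; only the non-zero components contribute.
ds^2 = (4/(1 - r^2)^2) dr^2 + (4*r^2/(1 - r^2)^2) dθ^2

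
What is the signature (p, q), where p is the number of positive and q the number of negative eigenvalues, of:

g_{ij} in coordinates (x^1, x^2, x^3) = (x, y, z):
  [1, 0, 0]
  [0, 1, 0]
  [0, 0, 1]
The metric is diagonal, so its eigenvalues are the diagonal entries: 1, 1, 1 (at a generic point, where coordinate-dependent entries are positive).
3 positive, 0 negative.
(3, 0) - Riemannian (positive definite)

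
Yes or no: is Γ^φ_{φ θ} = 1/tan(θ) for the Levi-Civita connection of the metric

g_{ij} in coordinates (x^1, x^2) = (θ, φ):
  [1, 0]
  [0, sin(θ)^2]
Γ^φ_{φ θ} = (1/2) g^{φφ} (∂_φ g_{φθ} + ∂_θ g_{φφ} - ∂_φ g_{φθ}) = (1/2)(1/sin(θ)^2)((0) + (sin(2*θ)) - (0)) = 1/tan(θ)
This equals the proposed value 1/tan(θ).
Yes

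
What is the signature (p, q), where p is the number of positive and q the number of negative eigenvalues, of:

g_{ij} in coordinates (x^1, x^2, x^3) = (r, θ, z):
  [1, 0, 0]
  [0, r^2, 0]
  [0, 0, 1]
The metric is diagonal, so its eigenvalues are the diagonal entries: 1, r^2, 1 (at a generic point, where coordinate-dependent entries are positive).
3 positive, 0 negative.
(3, 0) - Riemannian (positive definite)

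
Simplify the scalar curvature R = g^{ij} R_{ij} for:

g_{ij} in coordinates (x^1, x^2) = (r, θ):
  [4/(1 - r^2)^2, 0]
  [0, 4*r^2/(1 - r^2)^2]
Non-zero Christoffel symbols (Γ^k_{ij} = Γ^k_{ji}):
Γ^r_{r r} = 2*r/(1 - r^2)
Γ^r_{θ θ} = (r^3 + r)/(r^2 - 1)
Γ^θ_{r θ} = (-r^2 - 1)/(r^3 - r)
Ricci tensor (R_{ij} = R^k_{ikj}): R_{rr} = -4/(r^2 - 1)^2, R_{rθ} = 0, R_{θθ} = -4*r^2/(r^2 - 1)^2
Inverse metric: g^{rr} = (1 - r^2)^2/4, g^{θθ} = (1 - r^2)^2/(4*r^2)
R = g^{ij} R_{ij} = ((1 - r^2)^2/4)(-4/(r^2 - 1)^2) + ((1 - r^2)^2/(4*r^2))(-4*r^2/(r^2 - 1)^2) = -2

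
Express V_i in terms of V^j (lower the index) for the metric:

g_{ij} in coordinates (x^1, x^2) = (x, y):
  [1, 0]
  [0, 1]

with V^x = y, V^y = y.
V_i = g_{ij} V^j:
V_x = (1)(y) + (0)(y) = y
V_y = (0)(y) + (1)(y) = y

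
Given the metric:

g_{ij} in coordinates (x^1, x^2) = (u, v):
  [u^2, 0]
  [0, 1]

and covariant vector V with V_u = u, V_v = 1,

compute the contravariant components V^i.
Inverse metric (diagonal): g^{uu} = 1/u^2, g^{vv} = 1
V^i = g^{ij} V_j:
V^u = (1/u^2)(u) + (0)(1) = 1/u
V^v = (0)(u) + (1)(1) = 1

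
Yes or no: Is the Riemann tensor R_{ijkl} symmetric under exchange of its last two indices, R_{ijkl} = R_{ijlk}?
It is antisymmetric in the last pair: R_{ijkl} = -R_{ijlk}.
No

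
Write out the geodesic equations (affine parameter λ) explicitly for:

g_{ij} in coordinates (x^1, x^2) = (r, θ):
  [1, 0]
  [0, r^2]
Geodesic equation: d^2x^k/dλ^2 + Γ^k_{ij} (dx^i/dλ)(dx^j/dλ) = 0.
Non-zero Christoffel symbols:
Γ^r_{θ θ} = -r
Γ^θ_{r θ} = 1/r
Substituting (the symmetric pair Γ^k_{ij}, Γ^k_{ji} combines into a factor 2):
d^2r/dλ^2 - r (dθ/dλ)^2 = 0
d^2θ/dλ^2 + (2/r) (dr/dλ)(dθ/dλ) = 0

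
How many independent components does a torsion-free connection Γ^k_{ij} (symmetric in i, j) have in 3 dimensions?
Γ^k_{ij} has n choices for the upper index and n(n+1)/2 independent symmetric lower index pairs.
Total = 3 × 3×4/2 = 3 × 6 = 18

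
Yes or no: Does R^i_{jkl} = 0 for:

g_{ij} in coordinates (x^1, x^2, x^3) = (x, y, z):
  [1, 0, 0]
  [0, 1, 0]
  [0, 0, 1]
All metric components are constant, so every Christoffel symbol vanishes and R^i_{jkl} = 0.
Yes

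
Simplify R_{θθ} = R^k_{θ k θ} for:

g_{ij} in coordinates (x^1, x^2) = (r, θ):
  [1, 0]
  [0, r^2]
Non-zero Christoffel symbols (Γ^k_{ij} = Γ^k_{ji}):
Γ^r_{θ θ} = -r
Γ^θ_{r θ} = 1/r
R^r_{θ r θ} = ∂_r Γ^r_{θ θ} - ∂_θ Γ^r_{θ r} + Γ^r_{r m} Γ^m_{θ θ} - Γ^r_{θ m} Γ^m_{θ r}
  = (-1) - (0) + (0) - (-1) = 0
R^θ_{θ θ θ} = 0 (a repeated index in an antisymmetric pair)
R_{θθ} = R^r_{θ r θ} + R^θ_{θ θ θ} = (0) + (0) = 0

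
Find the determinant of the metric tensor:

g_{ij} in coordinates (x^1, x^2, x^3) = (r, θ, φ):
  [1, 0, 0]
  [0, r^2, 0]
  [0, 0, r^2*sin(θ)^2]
Diagonal metric: det(g) = g_{11}·g_{22}·g_{33}
= (1)·(r^2)·(r^2*sin(θ)^2)
det(g) = r^4*sin(θ)^2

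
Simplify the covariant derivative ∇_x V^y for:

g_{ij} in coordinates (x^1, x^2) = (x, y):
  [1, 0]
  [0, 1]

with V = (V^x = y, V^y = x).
All Christoffel symbols are zero.
∇_x V^y = ∂_x V^y + Γ^y_{x j} V^j
  = (1) + (0)(y) + (0)(x)
  = 1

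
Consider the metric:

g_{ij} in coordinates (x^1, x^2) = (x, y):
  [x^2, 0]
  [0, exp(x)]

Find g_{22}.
With x^1 = x, x^2 = y, g_{22} = g_{yy} is the row-2, column-2 entry of the matrix.
g_{22} = exp(x)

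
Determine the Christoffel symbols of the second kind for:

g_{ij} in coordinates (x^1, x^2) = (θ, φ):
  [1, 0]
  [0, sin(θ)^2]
Using Γ^k_{ij} = (1/2) g^{km} (∂_i g_{mj} + ∂_j g_{mi} - ∂_m g_{ij}); the metric is diagonal, so only the m = k term contributes.
Non-zero symbols (using the symmetry Γ^k_{ij} = Γ^k_{ji}):
Γ^θ_{φ φ} = (1/2) g^{θθ} (∂_φ g_{θφ} + ∂_φ g_{θφ} - ∂_θ g_{φφ}) = (1/2)(1)((0) + (0) - (sin(2*θ))) = -sin(2*θ)/2
Γ^φ_{θ φ} = (1/2) g^{φφ} (∂_θ g_{φφ} + ∂_φ g_{φθ} - ∂_φ g_{θφ}) = (1/2)(1/sin(θ)^2)((sin(2*θ)) + (0) - (0)) = 1/tan(θ)
All other Christoffel symbols are zero.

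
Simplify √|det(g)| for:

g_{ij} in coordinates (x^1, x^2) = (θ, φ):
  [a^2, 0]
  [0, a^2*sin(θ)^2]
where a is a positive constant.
det(g) = a^4*sin(θ)^2
√|det(g)| = a^2*sin(θ) (taking 0 < θ < π so that |sin(θ)| = sin(θ))
Volume element: dV = a^2*sin(θ) dθ dφ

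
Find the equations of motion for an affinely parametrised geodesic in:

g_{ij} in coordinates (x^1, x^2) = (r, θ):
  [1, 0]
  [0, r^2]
Geodesic equation: d^2x^k/dλ^2 + Γ^k_{ij} (dx^i/dλ)(dx^j/dλ) = 0.
Non-zero Christoffel symbols:
Γ^r_{θ θ} = -r
Γ^θ_{r θ} = 1/r
Substituting (the symmetric pair Γ^k_{ij}, Γ^k_{ji} combines into a factor 2):
d^2r/dλ^2 - r (dθ/dλ)^2 = 0
d^2θ/dλ^2 + (2/r) (dr/dλ)(dθ/dλ) = 0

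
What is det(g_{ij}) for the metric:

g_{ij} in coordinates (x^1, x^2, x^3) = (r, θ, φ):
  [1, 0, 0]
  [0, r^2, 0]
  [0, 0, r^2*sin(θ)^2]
Diagonal metric: det(g) = g_{11}·g_{22}·g_{33}
= (1)·(r^2)·(r^2*sin(θ)^2)
det(g) = r^4*sin(θ)^2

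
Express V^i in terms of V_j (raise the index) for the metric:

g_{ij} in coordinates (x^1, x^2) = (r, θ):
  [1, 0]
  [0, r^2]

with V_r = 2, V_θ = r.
Inverse metric (diagonal): g^{rr} = 1, g^{θθ} = 1/r^2
V^i = g^{ij} V_j:
V^r = (1)(2) + (0)(r) = 2
V^θ = (0)(2) + (1/r^2)(r) = 1/r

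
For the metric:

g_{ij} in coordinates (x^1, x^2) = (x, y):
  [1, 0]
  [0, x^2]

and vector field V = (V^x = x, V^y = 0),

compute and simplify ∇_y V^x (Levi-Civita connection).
Non-zero Christoffel symbols:
Γ^x_{y y} = -x
Γ^y_{x y} = 1/x
∇_y V^x = ∂_y V^x + Γ^x_{y j} V^j
  = (0) + (0)(x) + (-x)(0)
  = 0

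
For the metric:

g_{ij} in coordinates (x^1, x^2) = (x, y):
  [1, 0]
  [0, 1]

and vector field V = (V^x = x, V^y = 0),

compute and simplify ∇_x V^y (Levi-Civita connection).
All Christoffel symbols are zero.
∇_x V^y = ∂_x V^y + Γ^y_{x j} V^j
  = (0) + (0)(x) + (0)(0)
  = 0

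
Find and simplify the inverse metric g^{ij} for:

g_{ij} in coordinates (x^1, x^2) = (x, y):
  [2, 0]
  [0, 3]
The metric is diagonal, so g^{ij} is diagonal with entries 1/g_{ii}: diag(1/2, 1/3).
g^{ij}:
  [1/2, 0]
  [0, 1/3]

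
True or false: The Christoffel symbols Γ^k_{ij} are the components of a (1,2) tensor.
Under a change of coordinates Γ picks up an inhomogeneous term ∂²x/∂x'∂x'; e.g. Γ = 0 in Cartesian coordinates but Γ^r_{θθ} = -r in polar coordinates on the same flat plane.
False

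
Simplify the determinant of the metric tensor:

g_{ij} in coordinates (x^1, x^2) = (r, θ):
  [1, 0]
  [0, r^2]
For a 2×2 metric: det(g) = g_{11}·g_{22} - g_{12}·g_{21}
= (1)·(r^2) - (0)·(0)
= r^2 - 0
det(g) = r^2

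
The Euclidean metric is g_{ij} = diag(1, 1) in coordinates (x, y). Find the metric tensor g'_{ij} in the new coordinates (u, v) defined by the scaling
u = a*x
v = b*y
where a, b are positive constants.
Invert the transformation: x = u/a, y = v/b
g'_{ij} = (∂x^k/∂x'^i)(∂x^l/∂x'^j) g_{kl}; with g_{kl} = δ_{kl} this is Σ_k (∂x^k/∂x'^i)(∂x^k/∂x'^j).
Jacobian: ∂x/∂u = 1/a, ∂x/∂v = 0, ∂y/∂u = 0, ∂y/∂v = 1/b
g'_{uu} = (1/a)(1/a) + (0)(0) = 1/a^2
g'_{uv} = (1/a)(0) + (0)(1/b) = 0
g'_{vv} = (0)(0) + (1/b)(1/b) = 1/b^2
g'_{ij} = diag(1/a^2, 1/b^2)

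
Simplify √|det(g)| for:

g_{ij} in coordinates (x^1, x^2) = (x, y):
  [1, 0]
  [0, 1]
det(g) = 1
√|det(g)| = 1
Volume element: dV = 1 dx dy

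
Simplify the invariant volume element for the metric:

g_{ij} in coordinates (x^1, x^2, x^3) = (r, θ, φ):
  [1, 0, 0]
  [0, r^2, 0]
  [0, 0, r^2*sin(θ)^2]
det(g) = r^4*sin(θ)^2
√|det(g)| = r^2*sin(θ) (taking 0 < θ < π so that |sin(θ)| = sin(θ))
Volume element: dV = r^2*sin(θ) dr dθ dφ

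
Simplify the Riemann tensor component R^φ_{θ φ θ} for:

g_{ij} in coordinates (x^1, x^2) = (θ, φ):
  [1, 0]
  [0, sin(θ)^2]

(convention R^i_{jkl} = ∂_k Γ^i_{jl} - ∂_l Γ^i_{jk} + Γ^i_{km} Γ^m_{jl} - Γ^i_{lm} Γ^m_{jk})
Non-zero Christoffel symbols (Γ^k_{ij} = Γ^k_{ji}):
Γ^θ_{φ φ} = -sin(2*θ)/2
Γ^φ_{θ φ} = 1/tan(θ)
R^φ_{θ φ θ} = ∂_φ Γ^φ_{θ θ} - ∂_θ Γ^φ_{θ φ} + Γ^φ_{φ m} Γ^m_{θ θ} - Γ^φ_{θ m} Γ^m_{θ φ}
  = (0) - (-1/sin(θ)^2) + (0) - (1/tan(θ)^2) = 1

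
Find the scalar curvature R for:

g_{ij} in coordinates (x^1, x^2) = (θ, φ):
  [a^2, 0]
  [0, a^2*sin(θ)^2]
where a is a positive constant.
Non-zero Christoffel symbols (Γ^k_{ij} = Γ^k_{ji}):
Γ^θ_{φ φ} = -sin(2*θ)/2
Γ^φ_{θ φ} = 1/tan(θ)
Ricci tensor (R_{ij} = R^k_{ikj}): R_{θθ} = 1, R_{θφ} = 0, R_{φφ} = sin(θ)^2
Inverse metric: g^{θθ} = 1/a^2, g^{φφ} = 1/(a^2*sin(θ)^2)
R = g^{ij} R_{ij} = (1/a^2)(1) + (1/(a^2*sin(θ)^2))(sin(θ)^2) = 2/a^2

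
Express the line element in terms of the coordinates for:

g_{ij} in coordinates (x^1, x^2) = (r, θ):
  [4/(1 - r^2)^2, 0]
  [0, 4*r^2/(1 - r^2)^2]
ds^2 = g_{ij} dx^i dx^j; only the non-zero components contribute.
ds^2 = (4/(1 - r^2)^2) dr^2 + (4*r^2/(1 - r^2)^2) dθ^2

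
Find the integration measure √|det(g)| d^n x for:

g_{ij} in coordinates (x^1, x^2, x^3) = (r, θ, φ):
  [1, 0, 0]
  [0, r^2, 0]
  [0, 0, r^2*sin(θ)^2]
det(g) = r^4*sin(θ)^2
√|det(g)| = r^2*sin(θ) (taking 0 < θ < π so that |sin(θ)| = sin(θ))
Volume element: dV = r^2*sin(θ) dr dθ dφ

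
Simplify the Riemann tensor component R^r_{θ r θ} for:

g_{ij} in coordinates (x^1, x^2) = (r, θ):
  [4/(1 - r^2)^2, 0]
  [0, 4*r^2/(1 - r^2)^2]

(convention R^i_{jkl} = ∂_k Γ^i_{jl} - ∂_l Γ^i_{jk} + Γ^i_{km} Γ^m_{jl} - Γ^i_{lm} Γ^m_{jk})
Non-zero Christoffel symbols (Γ^k_{ij} = Γ^k_{ji}):
Γ^r_{r r} = 2*r/(1 - r^2)
Γ^r_{θ θ} = (r^3 + r)/(r^2 - 1)
Γ^θ_{r θ} = (-r^2 - 1)/(r^3 - r)
R^r_{θ r θ} = ∂_r Γ^r_{θ θ} - ∂_θ Γ^r_{θ r} + Γ^r_{r m} Γ^m_{θ θ} - Γ^r_{θ m} Γ^m_{θ r}
  = ((r^4 - 4*r^2 - 1)/(r^2 - 1)^2) - (0) + (-2*r^2*(r^2 + 1)/(r^2 - 1)^2) - (-(r^2 + 1)^2/(r^2 - 1)^2) = -4*r^2/(r^2 - 1)^2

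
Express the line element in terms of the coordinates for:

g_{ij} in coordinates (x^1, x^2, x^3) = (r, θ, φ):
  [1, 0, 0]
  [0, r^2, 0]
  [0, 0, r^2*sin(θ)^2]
ds^2 = g_{ij} dx^i dx^j; only the non-zero components contribute.
ds^2 = dr^2 + r^2 dθ^2 + r^2*sin(θ)^2 dφ^2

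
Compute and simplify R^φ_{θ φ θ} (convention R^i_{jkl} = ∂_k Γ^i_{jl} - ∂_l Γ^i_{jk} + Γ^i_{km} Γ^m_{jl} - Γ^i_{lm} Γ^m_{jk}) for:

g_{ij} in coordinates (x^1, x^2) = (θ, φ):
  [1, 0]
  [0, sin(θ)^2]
Non-zero Christoffel symbols (Γ^k_{ij} = Γ^k_{ji}):
Γ^θ_{φ φ} = -sin(2*θ)/2
Γ^φ_{θ φ} = 1/tan(θ)
R^φ_{θ φ θ} = ∂_φ Γ^φ_{θ θ} - ∂_θ Γ^φ_{θ φ} + Γ^φ_{φ m} Γ^m_{θ θ} - Γ^φ_{θ m} Γ^m_{θ φ}
  = (0) - (-1/sin(θ)^2) + (0) - (1/tan(θ)^2) = 1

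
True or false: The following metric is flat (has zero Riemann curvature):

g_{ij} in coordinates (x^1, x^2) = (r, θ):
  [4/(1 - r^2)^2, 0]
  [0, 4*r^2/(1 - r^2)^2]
Non-zero Christoffel symbols:
Γ^r_{r r} = 2*r/(1 - r^2)
Γ^r_{θ θ} = (r^3 + r)/(r^2 - 1)
Γ^θ_{r θ} = (-r^2 - 1)/(r^3 - r)
Ricci tensor: R_{rr} = -4/(r^2 - 1)^2, R_{rθ} = 0, R_{θθ} = -4*r^2/(r^2 - 1)^2
The Ricci tensor is non-zero, so the Riemann tensor is non-zero: not flat.
False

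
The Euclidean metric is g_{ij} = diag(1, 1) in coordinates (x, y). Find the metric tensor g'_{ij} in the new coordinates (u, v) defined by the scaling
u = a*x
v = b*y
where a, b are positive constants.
Invert the transformation: x = u/a, y = v/b
g'_{ij} = (∂x^k/∂x'^i)(∂x^l/∂x'^j) g_{kl}; with g_{kl} = δ_{kl} this is Σ_k (∂x^k/∂x'^i)(∂x^k/∂x'^j).
Jacobian: ∂x/∂u = 1/a, ∂x/∂v = 0, ∂y/∂u = 0, ∂y/∂v = 1/b
g'_{uu} = (1/a)(1/a) + (0)(0) = 1/a^2
g'_{uv} = (1/a)(0) + (0)(1/b) = 0
g'_{vv} = (0)(0) + (1/b)(1/b) = 1/b^2
g'_{ij} = diag(1/a^2, 1/b^2)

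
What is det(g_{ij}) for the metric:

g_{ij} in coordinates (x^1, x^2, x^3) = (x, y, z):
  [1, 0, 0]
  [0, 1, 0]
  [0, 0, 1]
Diagonal metric: det(g) = g_{11}·g_{22}·g_{33}
= (1)·(1)·(1)
det(g) = 1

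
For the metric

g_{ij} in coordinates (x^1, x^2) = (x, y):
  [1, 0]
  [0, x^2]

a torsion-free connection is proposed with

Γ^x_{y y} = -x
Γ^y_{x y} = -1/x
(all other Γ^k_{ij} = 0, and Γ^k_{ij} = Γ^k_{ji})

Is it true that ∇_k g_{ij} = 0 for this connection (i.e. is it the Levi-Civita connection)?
Using ∇_k g_{ij} = ∂_k g_{ij} - Γ^m_{ki} g_{mj} - Γ^m_{kj} g_{im}:
∇_x g_{yy} = (2*x) - (-x) - (-x) = 4*x ≠ 0
So the connection is not metric compatible (it is not the Levi-Civita connection).
No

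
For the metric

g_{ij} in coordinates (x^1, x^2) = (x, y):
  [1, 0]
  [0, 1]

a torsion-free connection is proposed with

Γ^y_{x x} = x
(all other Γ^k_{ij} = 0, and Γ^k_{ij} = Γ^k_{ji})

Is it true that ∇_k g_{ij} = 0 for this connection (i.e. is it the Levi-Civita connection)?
Using ∇_k g_{ij} = ∂_k g_{ij} - Γ^m_{ki} g_{mj} - Γ^m_{kj} g_{im}:
∇_x g_{xy} = (0) - (x) - (0) = -x ≠ 0
So the connection is not metric compatible (it is not the Levi-Civita connection).
No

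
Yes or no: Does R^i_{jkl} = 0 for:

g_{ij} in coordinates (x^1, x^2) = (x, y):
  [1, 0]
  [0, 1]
All metric components are constant, so every Christoffel symbol vanishes and R^i_{jkl} = 0.
Yes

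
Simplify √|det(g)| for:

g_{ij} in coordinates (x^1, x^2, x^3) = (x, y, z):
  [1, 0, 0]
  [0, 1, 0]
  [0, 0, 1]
det(g) = 1
√|det(g)| = 1
Volume element: dV = 1 dx dy dz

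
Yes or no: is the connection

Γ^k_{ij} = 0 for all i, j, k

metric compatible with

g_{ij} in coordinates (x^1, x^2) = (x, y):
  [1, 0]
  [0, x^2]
Using ∇_k g_{ij} = ∂_k g_{ij} - Γ^m_{ki} g_{mj} - Γ^m_{kj} g_{im}:
∇_x g_{yy} = (2*x) - (0) - (0) = 2*x ≠ 0
So the connection is not metric compatible (it is not the Levi-Civita connection).
No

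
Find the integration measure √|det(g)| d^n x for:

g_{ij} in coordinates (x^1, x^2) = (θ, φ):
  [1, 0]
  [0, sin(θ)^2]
det(g) = sin(θ)^2
√|det(g)| = sin(θ) (taking 0 < θ < π so that |sin(θ)| = sin(θ))
Volume element: dV = sin(θ) dθ dφ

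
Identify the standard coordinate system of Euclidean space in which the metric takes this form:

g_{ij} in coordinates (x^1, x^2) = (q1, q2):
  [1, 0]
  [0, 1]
All components are constant and the metric is the identity, i.e. orthonormal rectilinear coordinates.
Cartesian (2D) coordinates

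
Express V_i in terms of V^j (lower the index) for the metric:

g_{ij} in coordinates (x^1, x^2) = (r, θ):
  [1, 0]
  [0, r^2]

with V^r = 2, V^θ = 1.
V_i = g_{ij} V^j:
V_r = (1)(2) + (0)(1) = 2
V_θ = (0)(2) + (r^2)(1) = r^2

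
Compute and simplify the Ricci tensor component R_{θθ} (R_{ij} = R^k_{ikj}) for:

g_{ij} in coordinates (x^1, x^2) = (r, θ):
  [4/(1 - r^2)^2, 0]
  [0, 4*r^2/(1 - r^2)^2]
Non-zero Christoffel symbols (Γ^k_{ij} = Γ^k_{ji}):
Γ^r_{r r} = 2*r/(1 - r^2)
Γ^r_{θ θ} = (r^3 + r)/(r^2 - 1)
Γ^θ_{r θ} = (-r^2 - 1)/(r^3 - r)
R^r_{θ r θ} = ∂_r Γ^r_{θ θ} - ∂_θ Γ^r_{θ r} + Γ^r_{r m} Γ^m_{θ θ} - Γ^r_{θ m} Γ^m_{θ r}
  = ((r^4 - 4*r^2 - 1)/(r^2 - 1)^2) - (0) + (-2*r^2*(r^2 + 1)/(r^2 - 1)^2) - (-(r^2 + 1)^2/(r^2 - 1)^2) = -4*r^2/(r^2 - 1)^2
R^θ_{θ θ θ} = 0 (a repeated index in an antisymmetric pair)
R_{θθ} = R^r_{θ r θ} + R^θ_{θ θ θ} = (-4*r^2/(r^2 - 1)^2) + (0) = -4*r^2/(r^2 - 1)^2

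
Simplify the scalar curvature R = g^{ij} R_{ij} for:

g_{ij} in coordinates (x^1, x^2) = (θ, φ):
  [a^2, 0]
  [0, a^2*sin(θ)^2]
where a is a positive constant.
Non-zero Christoffel symbols (Γ^k_{ij} = Γ^k_{ji}):
Γ^θ_{φ φ} = -sin(2*θ)/2
Γ^φ_{θ φ} = 1/tan(θ)
Ricci tensor (R_{ij} = R^k_{ikj}): R_{θθ} = 1, R_{θφ} = 0, R_{φφ} = sin(θ)^2
Inverse metric: g^{θθ} = 1/a^2, g^{φφ} = 1/(a^2*sin(θ)^2)
R = g^{ij} R_{ij} = (1/a^2)(1) + (1/(a^2*sin(θ)^2))(sin(θ)^2) = 2/a^2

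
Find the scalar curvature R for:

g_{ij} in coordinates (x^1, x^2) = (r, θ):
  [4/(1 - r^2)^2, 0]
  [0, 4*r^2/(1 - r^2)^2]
Non-zero Christoffel symbols (Γ^k_{ij} = Γ^k_{ji}):
Γ^r_{r r} = 2*r/(1 - r^2)
Γ^r_{θ θ} = (r^3 + r)/(r^2 - 1)
Γ^θ_{r θ} = (-r^2 - 1)/(r^3 - r)
Ricci tensor (R_{ij} = R^k_{ikj}): R_{rr} = -4/(r^2 - 1)^2, R_{rθ} = 0, R_{θθ} = -4*r^2/(r^2 - 1)^2
Inverse metric: g^{rr} = (1 - r^2)^2/4, g^{θθ} = (1 - r^2)^2/(4*r^2)
R = g^{ij} R_{ij} = ((1 - r^2)^2/4)(-4/(r^2 - 1)^2) + ((1 - r^2)^2/(4*r^2))(-4*r^2/(r^2 - 1)^2) = -2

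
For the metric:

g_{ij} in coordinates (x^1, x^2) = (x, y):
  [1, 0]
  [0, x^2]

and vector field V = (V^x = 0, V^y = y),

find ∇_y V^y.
Non-zero Christoffel symbols:
Γ^x_{y y} = -x
Γ^y_{x y} = 1/x
∇_y V^y = ∂_y V^y + Γ^y_{y j} V^j
  = (1) + (1/x)(0) + (0)(y)
  = 1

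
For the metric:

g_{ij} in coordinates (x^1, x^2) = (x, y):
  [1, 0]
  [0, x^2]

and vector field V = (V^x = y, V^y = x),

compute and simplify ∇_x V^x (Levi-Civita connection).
Non-zero Christoffel symbols:
Γ^x_{y y} = -x
Γ^y_{x y} = 1/x
∇_x V^x = ∂_x V^x + Γ^x_{x j} V^j
  = (0) + (0)(y) + (0)(x)
  = 0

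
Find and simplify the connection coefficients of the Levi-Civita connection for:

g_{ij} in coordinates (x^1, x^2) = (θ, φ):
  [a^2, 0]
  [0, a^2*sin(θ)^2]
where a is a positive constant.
Using Γ^k_{ij} = (1/2) g^{km} (∂_i g_{mj} + ∂_j g_{mi} - ∂_m g_{ij}); the metric is diagonal, so only the m = k term contributes.
Non-zero symbols (using the symmetry Γ^k_{ij} = Γ^k_{ji}):
Γ^θ_{φ φ} = (1/2) g^{θθ} (∂_φ g_{θφ} + ∂_φ g_{θφ} - ∂_θ g_{φφ}) = (1/2)(1/a^2)((0) + (0) - (a^2*sin(2*θ))) = -sin(2*θ)/2
Γ^φ_{θ φ} = (1/2) g^{φφ} (∂_θ g_{φφ} + ∂_φ g_{φθ} - ∂_φ g_{θφ}) = (1/2)(1/(a^2*sin(θ)^2))((a^2*sin(2*θ)) + (0) - (0)) = 1/tan(θ)
All other Christoffel symbols are zero.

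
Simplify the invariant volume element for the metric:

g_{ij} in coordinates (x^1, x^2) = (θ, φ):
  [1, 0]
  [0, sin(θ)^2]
det(g) = sin(θ)^2
√|det(g)| = sin(θ) (taking 0 < θ < π so that |sin(θ)| = sin(θ))
Volume element: dV = sin(θ) dθ dφ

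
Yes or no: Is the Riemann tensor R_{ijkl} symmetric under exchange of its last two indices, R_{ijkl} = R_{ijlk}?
It is antisymmetric in the last pair: R_{ijkl} = -R_{ijlk}.
No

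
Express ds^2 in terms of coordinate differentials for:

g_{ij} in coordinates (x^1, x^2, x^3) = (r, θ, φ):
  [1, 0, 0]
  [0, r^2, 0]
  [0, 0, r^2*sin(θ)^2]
ds^2 = g_{ij} dx^i dx^j; only the non-zero components contribute.
ds^2 = dr^2 + r^2 dθ^2 + r^2*sin(θ)^2 dφ^2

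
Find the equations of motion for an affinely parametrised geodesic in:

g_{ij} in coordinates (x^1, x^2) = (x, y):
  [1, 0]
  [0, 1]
Geodesic equation: d^2x^k/dλ^2 + Γ^k_{ij} (dx^i/dλ)(dx^j/dλ) = 0.
All Christoffel symbols vanish, so the geodesics are straight lines:
d^2x/dλ^2 = 0
d^2y/dλ^2 = 0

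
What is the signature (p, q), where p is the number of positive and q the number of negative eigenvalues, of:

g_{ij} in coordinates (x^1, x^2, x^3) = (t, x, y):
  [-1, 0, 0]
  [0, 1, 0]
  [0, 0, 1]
The metric is diagonal, so its eigenvalues are the diagonal entries: -1, 1, 1 (at a generic point, where coordinate-dependent entries are positive).
2 positive, 1 negative.
(2, 1) - Lorentzian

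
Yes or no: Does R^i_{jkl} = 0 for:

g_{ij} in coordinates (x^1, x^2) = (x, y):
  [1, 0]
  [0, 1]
All metric components are constant, so every Christoffel symbol vanishes and R^i_{jkl} = 0.
Yes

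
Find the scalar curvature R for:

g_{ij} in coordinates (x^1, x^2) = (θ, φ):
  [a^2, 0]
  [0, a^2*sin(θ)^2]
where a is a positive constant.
Non-zero Christoffel symbols (Γ^k_{ij} = Γ^k_{ji}):
Γ^θ_{φ φ} = -sin(2*θ)/2
Γ^φ_{θ φ} = 1/tan(θ)
Ricci tensor (R_{ij} = R^k_{ikj}): R_{θθ} = 1, R_{θφ} = 0, R_{φφ} = sin(θ)^2
Inverse metric: g^{θθ} = 1/a^2, g^{φφ} = 1/(a^2*sin(θ)^2)
R = g^{ij} R_{ij} = (1/a^2)(1) + (1/(a^2*sin(θ)^2))(sin(θ)^2) = 2/a^2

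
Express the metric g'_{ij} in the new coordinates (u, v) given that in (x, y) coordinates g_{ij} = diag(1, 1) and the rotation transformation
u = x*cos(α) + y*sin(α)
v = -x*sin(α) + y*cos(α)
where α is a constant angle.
Invert the transformation: x = u*cos(α) - v*sin(α), y = u*sin(α) + v*cos(α)
g'_{ij} = (∂x^k/∂x'^i)(∂x^l/∂x'^j) g_{kl}; with g_{kl} = δ_{kl} this is Σ_k (∂x^k/∂x'^i)(∂x^k/∂x'^j).
Jacobian: ∂x/∂u = cos(α), ∂x/∂v = -sin(α), ∂y/∂u = sin(α), ∂y/∂v = cos(α)
g'_{uu} = (cos(α))(cos(α)) + (sin(α))(sin(α)) = 1
g'_{uv} = (cos(α))(-sin(α)) + (sin(α))(cos(α)) = 0
g'_{vv} = (-sin(α))(-sin(α)) + (cos(α))(cos(α)) = 1
g'_{ij} = diag(1, 1)
The Euclidean metric is invariant under rotations.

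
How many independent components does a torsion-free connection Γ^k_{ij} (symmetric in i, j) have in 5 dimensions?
Γ^k_{ij} has n choices for the upper index and n(n+1)/2 independent symmetric lower index pairs.
Total = 5 × 5×6/2 = 5 × 15 = 75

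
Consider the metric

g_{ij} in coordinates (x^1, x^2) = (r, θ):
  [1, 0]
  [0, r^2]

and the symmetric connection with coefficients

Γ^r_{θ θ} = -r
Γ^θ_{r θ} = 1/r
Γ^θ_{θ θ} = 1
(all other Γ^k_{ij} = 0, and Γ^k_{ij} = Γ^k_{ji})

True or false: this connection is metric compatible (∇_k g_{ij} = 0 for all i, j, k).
Using ∇_k g_{ij} = ∂_k g_{ij} - Γ^m_{ki} g_{mj} - Γ^m_{kj} g_{im}:
∇_θ g_{θθ} = (0) - (r^2) - (r^2) = -2*r^2 ≠ 0
So the connection is not metric compatible (it is not the Levi-Civita connection).
False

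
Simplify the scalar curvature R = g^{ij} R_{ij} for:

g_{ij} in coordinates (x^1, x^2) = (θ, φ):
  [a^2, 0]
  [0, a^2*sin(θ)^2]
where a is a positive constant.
Non-zero Christoffel symbols (Γ^k_{ij} = Γ^k_{ji}):
Γ^θ_{φ φ} = -sin(2*θ)/2
Γ^φ_{θ φ} = 1/tan(θ)
Ricci tensor (R_{ij} = R^k_{ikj}): R_{θθ} = 1, R_{θφ} = 0, R_{φφ} = sin(θ)^2
Inverse metric: g^{θθ} = 1/a^2, g^{φφ} = 1/(a^2*sin(θ)^2)
R = g^{ij} R_{ij} = (1/a^2)(1) + (1/(a^2*sin(θ)^2))(sin(θ)^2) = 2/a^2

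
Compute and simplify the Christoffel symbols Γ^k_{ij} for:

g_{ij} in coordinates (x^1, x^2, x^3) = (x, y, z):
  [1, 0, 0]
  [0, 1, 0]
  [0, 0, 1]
Using Γ^k_{ij} = (1/2) g^{km} (∂_i g_{mj} + ∂_j g_{mi} - ∂_m g_{ij}); the metric is diagonal, so only the m = k term contributes.
Every metric component is constant, so all ∂_m g_{ij} = 0 and every Christoffel symbol vanishes.
All Christoffel symbols are zero.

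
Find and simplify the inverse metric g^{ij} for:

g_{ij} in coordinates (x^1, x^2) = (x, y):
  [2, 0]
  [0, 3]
The metric is diagonal, so g^{ij} is diagonal with entries 1/g_{ii}: diag(1/2, 1/3).
g^{ij}:
  [1/2, 0]
  [0, 1/3]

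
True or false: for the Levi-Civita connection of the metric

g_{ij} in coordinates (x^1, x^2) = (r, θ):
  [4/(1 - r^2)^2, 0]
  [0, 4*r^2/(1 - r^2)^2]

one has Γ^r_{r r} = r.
Γ^r_{r r} = (1/2) g^{rr} (∂_r g_{rr} + ∂_r g_{rr} - ∂_r g_{rr}) = (1/2)((1 - r^2)^2/4)((16*r/(1 - r^2)^3) + (16*r/(1 - r^2)^3) - (16*r/(1 - r^2)^3)) = 2*r/(1 - r^2)
This differs from the proposed value r.
False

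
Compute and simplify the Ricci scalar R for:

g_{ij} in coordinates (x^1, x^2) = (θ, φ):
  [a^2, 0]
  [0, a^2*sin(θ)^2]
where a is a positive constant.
Non-zero Christoffel symbols (Γ^k_{ij} = Γ^k_{ji}):
Γ^θ_{φ φ} = -sin(2*θ)/2
Γ^φ_{θ φ} = 1/tan(θ)
Ricci tensor (R_{ij} = R^k_{ikj}): R_{θθ} = 1, R_{θφ} = 0, R_{φφ} = sin(θ)^2
Inverse metric: g^{θθ} = 1/a^2, g^{φφ} = 1/(a^2*sin(θ)^2)
R = g^{ij} R_{ij} = (1/a^2)(1) + (1/(a^2*sin(θ)^2))(sin(θ)^2) = 2/a^2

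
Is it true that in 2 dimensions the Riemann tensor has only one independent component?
The number of independent components is n^2(n^2-1)/12 = 4·3/12 = 1 for n = 2 (e.g. R_{1212}).
Yes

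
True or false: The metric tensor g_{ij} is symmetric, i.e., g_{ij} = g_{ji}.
By definition the metric is a symmetric bilinear form, g_{ij} = g_{ji}.
True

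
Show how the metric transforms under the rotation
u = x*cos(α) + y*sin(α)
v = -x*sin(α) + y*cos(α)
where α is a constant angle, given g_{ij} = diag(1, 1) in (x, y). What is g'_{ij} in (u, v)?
Invert the transformation: x = u*cos(α) - v*sin(α), y = u*sin(α) + v*cos(α)
g'_{ij} = (∂x^k/∂x'^i)(∂x^l/∂x'^j) g_{kl}; with g_{kl} = δ_{kl} this is Σ_k (∂x^k/∂x'^i)(∂x^k/∂x'^j).
Jacobian: ∂x/∂u = cos(α), ∂x/∂v = -sin(α), ∂y/∂u = sin(α), ∂y/∂v = cos(α)
g'_{uu} = (cos(α))(cos(α)) + (sin(α))(sin(α)) = 1
g'_{uv} = (cos(α))(-sin(α)) + (sin(α))(cos(α)) = 0
g'_{vv} = (-sin(α))(-sin(α)) + (cos(α))(cos(α)) = 1
g'_{ij} = diag(1, 1)
The Euclidean metric is invariant under rotations.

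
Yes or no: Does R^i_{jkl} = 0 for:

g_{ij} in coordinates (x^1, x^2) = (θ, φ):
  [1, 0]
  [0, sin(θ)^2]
Non-zero Christoffel symbols:
Γ^θ_{φ φ} = -sin(2*θ)/2
Γ^φ_{θ φ} = 1/tan(θ)
Ricci tensor: R_{θθ} = 1, R_{θφ} = 0, R_{φφ} = sin(θ)^2
The Ricci tensor is non-zero, so the Riemann tensor is non-zero: not flat.
No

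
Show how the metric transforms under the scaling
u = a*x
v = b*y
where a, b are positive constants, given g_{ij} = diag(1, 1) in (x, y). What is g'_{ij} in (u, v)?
Invert the transformation: x = u/a, y = v/b
g'_{ij} = (∂x^k/∂x'^i)(∂x^l/∂x'^j) g_{kl}; with g_{kl} = δ_{kl} this is Σ_k (∂x^k/∂x'^i)(∂x^k/∂x'^j).
Jacobian: ∂x/∂u = 1/a, ∂x/∂v = 0, ∂y/∂u = 0, ∂y/∂v = 1/b
g'_{uu} = (1/a)(1/a) + (0)(0) = 1/a^2
g'_{uv} = (1/a)(0) + (0)(1/b) = 0
g'_{vv} = (0)(0) + (1/b)(1/b) = 1/b^2
g'_{ij} = diag(1/a^2, 1/b^2)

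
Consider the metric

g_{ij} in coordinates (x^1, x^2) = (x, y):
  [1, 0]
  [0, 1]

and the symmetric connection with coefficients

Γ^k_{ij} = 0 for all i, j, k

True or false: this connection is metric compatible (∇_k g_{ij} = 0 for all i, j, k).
Using ∇_k g_{ij} = ∂_k g_{ij} - Γ^m_{ki} g_{mj} - Γ^m_{kj} g_{im}:
e.g. ∇_y g_{yy} = (0) - (0) - (0) = 0
Every component ∇_k g_{ij} vanishes: the connection is metric compatible.
True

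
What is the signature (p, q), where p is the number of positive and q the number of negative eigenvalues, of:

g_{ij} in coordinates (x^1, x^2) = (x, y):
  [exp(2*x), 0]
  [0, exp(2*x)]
The metric is diagonal, so its eigenvalues are the diagonal entries: exp(2*x), exp(2*x) (at a generic point, where coordinate-dependent entries are positive).
2 positive, 0 negative.
(2, 0) - Riemannian (positive definite)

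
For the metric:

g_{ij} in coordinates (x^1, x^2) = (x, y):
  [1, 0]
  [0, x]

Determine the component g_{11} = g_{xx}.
With x^1 = x, x^2 = y, g_{11} = g_{xx} is the row-1, column-1 entry of the matrix.
g_{11} = 1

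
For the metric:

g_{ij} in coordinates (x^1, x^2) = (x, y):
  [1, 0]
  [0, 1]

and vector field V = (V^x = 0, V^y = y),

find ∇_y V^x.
All Christoffel symbols are zero.
∇_y V^x = ∂_y V^x + Γ^x_{y j} V^j
  = (0) + (0)(0) + (0)(y)
  = 0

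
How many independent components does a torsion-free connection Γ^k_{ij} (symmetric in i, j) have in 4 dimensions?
Γ^k_{ij} has n choices for the upper index and n(n+1)/2 independent symmetric lower index pairs.
Total = 4 × 4×5/2 = 4 × 10 = 40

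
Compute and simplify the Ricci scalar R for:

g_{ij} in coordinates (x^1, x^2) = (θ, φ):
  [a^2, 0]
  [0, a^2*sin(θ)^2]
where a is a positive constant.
Non-zero Christoffel symbols (Γ^k_{ij} = Γ^k_{ji}):
Γ^θ_{φ φ} = -sin(2*θ)/2
Γ^φ_{θ φ} = 1/tan(θ)
Ricci tensor (R_{ij} = R^k_{ikj}): R_{θθ} = 1, R_{θφ} = 0, R_{φφ} = sin(θ)^2
Inverse metric: g^{θθ} = 1/a^2, g^{φφ} = 1/(a^2*sin(θ)^2)
R = g^{ij} R_{ij} = (1/a^2)(1) + (1/(a^2*sin(θ)^2))(sin(θ)^2) = 2/a^2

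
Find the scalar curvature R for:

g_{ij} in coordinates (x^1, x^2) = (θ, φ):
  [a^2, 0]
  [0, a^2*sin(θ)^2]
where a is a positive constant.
Non-zero Christoffel symbols (Γ^k_{ij} = Γ^k_{ji}):
Γ^θ_{φ φ} = -sin(2*θ)/2
Γ^φ_{θ φ} = 1/tan(θ)
Ricci tensor (R_{ij} = R^k_{ikj}): R_{θθ} = 1, R_{θφ} = 0, R_{φφ} = sin(θ)^2
Inverse metric: g^{θθ} = 1/a^2, g^{φφ} = 1/(a^2*sin(θ)^2)
R = g^{ij} R_{ij} = (1/a^2)(1) + (1/(a^2*sin(θ)^2))(sin(θ)^2) = 2/a^2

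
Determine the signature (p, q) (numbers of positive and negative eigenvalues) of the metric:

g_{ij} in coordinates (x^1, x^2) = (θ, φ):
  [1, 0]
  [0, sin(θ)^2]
The metric is diagonal, so its eigenvalues are the diagonal entries: 1, sin(θ)^2 (at a generic point, where coordinate-dependent entries are positive).
2 positive, 0 negative.
(2, 0) - Riemannian (positive definite)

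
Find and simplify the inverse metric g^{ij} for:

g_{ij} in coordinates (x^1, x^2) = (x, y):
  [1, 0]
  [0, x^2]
The metric is diagonal, so g^{ij} is diagonal with entries 1/g_{ii}: diag(1, 1/(x^2)).
g^{ij}:
  [1, 0]
  [0, 1/x^2]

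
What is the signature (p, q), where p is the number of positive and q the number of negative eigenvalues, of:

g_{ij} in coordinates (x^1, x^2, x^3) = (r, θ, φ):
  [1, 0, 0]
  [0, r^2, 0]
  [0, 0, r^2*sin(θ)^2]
The metric is diagonal, so its eigenvalues are the diagonal entries: 1, r^2, r^2*sin(θ)^2 (at a generic point, where coordinate-dependent entries are positive).
3 positive, 0 negative.
(3, 0) - Riemannian (positive definite)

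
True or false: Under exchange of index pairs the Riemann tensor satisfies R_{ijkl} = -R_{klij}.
The pair-exchange symmetry has a plus sign: R_{ijkl} = +R_{klij}.
False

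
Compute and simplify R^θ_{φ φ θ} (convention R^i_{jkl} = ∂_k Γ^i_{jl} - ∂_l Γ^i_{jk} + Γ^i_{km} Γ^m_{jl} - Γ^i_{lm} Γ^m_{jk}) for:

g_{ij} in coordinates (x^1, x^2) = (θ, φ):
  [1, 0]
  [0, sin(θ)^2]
Non-zero Christoffel symbols (Γ^k_{ij} = Γ^k_{ji}):
Γ^θ_{φ φ} = -sin(2*θ)/2
Γ^φ_{θ φ} = 1/tan(θ)
R^θ_{φ φ θ} = ∂_φ Γ^θ_{φ θ} - ∂_θ Γ^θ_{φ φ} + Γ^θ_{φ m} Γ^m_{φ θ} - Γ^θ_{θ m} Γ^m_{φ φ}
  = (0) - (-cos(2*θ)) + (-cos(θ)^2) - (0) = -sin(θ)^2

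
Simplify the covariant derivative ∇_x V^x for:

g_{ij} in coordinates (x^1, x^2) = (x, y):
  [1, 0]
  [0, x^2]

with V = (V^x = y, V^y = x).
Non-zero Christoffel symbols:
Γ^x_{y y} = -x
Γ^y_{x y} = 1/x
∇_x V^x = ∂_x V^x + Γ^x_{x j} V^j
  = (0) + (0)(y) + (0)(x)
  = 0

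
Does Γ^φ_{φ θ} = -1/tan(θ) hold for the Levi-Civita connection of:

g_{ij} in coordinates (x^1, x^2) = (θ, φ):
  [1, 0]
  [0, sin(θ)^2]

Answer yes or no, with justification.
Γ^φ_{φ θ} = (1/2) g^{φφ} (∂_φ g_{φθ} + ∂_θ g_{φφ} - ∂_φ g_{φθ}) = (1/2)(1/sin(θ)^2)((0) + (sin(2*θ)) - (0)) = 1/tan(θ)
This differs from the proposed value -1/tan(θ).
No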